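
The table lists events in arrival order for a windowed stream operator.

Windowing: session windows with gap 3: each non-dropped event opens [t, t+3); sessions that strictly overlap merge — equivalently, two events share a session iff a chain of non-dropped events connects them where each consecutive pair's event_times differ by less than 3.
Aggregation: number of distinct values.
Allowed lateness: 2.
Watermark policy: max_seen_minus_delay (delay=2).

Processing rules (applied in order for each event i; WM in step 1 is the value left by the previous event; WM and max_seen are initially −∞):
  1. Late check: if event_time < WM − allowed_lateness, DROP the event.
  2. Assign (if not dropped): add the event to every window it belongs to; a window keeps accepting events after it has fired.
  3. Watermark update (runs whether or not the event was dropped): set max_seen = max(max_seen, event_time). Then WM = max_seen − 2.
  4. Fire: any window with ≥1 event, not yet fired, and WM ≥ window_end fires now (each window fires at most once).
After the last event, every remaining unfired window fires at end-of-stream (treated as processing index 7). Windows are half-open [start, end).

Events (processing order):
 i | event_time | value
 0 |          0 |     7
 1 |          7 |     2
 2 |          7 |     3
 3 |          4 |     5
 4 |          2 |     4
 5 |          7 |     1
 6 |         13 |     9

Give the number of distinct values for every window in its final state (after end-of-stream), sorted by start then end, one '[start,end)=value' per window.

i=0 t=0 v=7: → [0,3); WM=-2
i=1 t=7 v=2: → [7,10); WM=5
i=2 t=7 v=3: → [7,10); WM=5
i=3 t=4 v=5: → [4,7); WM=5
i=4 t=2 v=4: DROP (t<5-2); WM=5
i=5 t=7 v=1: → [7,10); WM=5
i=6 t=13 v=9: → [13,16); WM=11

[0,3)=1 [4,7)=1 [7,10)=3 [13,16)=1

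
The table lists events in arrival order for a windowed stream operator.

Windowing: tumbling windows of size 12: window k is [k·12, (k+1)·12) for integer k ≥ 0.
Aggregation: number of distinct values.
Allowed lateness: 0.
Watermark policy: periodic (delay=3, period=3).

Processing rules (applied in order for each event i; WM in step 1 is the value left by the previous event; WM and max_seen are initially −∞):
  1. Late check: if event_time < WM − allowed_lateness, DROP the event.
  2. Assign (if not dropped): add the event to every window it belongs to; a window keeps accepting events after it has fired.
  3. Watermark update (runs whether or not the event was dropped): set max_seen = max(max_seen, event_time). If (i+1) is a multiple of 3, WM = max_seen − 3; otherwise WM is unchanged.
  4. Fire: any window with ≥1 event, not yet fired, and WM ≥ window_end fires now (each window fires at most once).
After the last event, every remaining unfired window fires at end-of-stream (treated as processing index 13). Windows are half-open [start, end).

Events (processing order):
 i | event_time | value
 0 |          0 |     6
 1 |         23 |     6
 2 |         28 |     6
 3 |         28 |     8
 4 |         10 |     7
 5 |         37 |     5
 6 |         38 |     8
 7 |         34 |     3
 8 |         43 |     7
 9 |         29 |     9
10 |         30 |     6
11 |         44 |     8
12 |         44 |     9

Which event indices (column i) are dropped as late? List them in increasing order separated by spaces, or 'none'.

i=0 t=0 v=6: → [0,12); WM=−∞
i=1 t=23 v=6: → [12,24); WM=−∞
i=2 t=28 v=6: → [24,36); WM=25; [0,12) fires=1 [12,24) fires=1
i=3 t=28 v=8: → [24,36); WM=25
i=4 t=10 v=7: DROP (t<25-0); WM=25
i=5 t=37 v=5: → [36,48); WM=34
i=6 t=38 v=8: → [36,48); WM=34
i=7 t=34 v=3: → [24,36); WM=34
i=8 t=43 v=7: → [36,48); WM=40; [24,36) fires=3
i=9 t=29 v=9: DROP (t<40-0); WM=40
i=10 t=30 v=6: DROP (t<40-0); WM=40
i=11 t=44 v=8: → [36,48); WM=41
i=12 t=44 v=9: → [36,48); WM=41

4 9 10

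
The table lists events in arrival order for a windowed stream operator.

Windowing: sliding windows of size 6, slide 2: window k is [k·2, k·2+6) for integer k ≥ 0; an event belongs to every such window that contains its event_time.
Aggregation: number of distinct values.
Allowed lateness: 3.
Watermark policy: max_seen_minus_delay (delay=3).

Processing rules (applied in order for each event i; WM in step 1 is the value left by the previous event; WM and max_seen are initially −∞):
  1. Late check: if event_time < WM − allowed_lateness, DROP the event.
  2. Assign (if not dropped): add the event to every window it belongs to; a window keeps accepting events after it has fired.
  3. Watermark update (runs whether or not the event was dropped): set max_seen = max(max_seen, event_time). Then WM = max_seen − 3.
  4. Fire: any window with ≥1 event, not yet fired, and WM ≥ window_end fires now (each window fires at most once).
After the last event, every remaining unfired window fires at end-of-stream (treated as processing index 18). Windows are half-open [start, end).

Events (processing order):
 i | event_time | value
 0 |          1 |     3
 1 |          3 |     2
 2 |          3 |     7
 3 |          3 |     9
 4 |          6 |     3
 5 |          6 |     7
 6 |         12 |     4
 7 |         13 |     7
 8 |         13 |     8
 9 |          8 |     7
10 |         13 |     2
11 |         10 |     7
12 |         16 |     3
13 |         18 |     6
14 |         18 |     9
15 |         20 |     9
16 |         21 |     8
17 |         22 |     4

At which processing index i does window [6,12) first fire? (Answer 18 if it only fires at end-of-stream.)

i=0 t=1 v=3: → [0,6); WM=-2
i=1 t=3 v=2: → [2,8),[0,6); WM=0
i=2 t=3 v=7: → [2,8),[0,6); WM=0
i=3 t=3 v=9: → [2,8),[0,6); WM=0
i=4 t=6 v=3: → [6,12),[4,10),[2,8); WM=3
i=5 t=6 v=7: → [6,12),[4,10),[2,8); WM=3
i=6 t=12 v=4: → [12,18),[10,16),[8,14); WM=9; [0,6) fires=4 [2,8) fires=4
i=7 t=13 v=7: → [12,18),[10,16),[8,14); WM=10; [4,10) fires=2
i=8 t=13 v=8: → [12,18),[10,16),[8,14); WM=10
i=9 t=8 v=7: → [8,14),[6,12),[4,10); WM=10
i=10 t=13 v=2: → [12,18),[10,16),[8,14); WM=10
i=11 t=10 v=7: → [10,16),[8,14),[6,12); WM=10
i=12 t=16 v=3: → [16,22),[14,20),[12,18); WM=13; [6,12) fires=2
i=13 t=18 v=6: → [18,24),[16,22),[14,20); WM=15; [8,14) fires=4
i=14 t=18 v=9: → [18,24),[16,22),[14,20); WM=15
i=15 t=20 v=9: → [20,26),[18,24),[16,22); WM=17; [10,16) fires=4
i=16 t=21 v=8: → [20,26),[18,24),[16,22); WM=18; [12,18) fires=5
i=17 t=22 v=4: → [22,28),[20,26),[18,24); WM=19

12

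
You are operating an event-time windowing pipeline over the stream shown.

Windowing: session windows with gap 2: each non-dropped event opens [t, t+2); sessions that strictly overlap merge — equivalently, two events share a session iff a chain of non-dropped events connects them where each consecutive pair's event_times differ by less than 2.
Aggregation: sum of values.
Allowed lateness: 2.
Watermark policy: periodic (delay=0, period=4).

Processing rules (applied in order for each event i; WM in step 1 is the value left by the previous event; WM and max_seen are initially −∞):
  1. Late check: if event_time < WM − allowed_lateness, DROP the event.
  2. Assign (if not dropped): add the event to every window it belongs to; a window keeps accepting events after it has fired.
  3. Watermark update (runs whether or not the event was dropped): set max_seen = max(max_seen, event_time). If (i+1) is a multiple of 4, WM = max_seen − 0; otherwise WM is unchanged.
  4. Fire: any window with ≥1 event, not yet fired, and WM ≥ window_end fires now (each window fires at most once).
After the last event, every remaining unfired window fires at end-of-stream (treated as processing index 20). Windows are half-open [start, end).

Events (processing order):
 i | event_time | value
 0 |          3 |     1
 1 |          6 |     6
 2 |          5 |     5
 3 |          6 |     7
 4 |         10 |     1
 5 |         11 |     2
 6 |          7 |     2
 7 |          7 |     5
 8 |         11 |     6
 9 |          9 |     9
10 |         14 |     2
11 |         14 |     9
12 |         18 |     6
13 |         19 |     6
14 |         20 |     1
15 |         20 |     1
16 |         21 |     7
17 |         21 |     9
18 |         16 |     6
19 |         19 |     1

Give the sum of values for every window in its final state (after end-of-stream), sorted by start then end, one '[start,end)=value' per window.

[3,5)=1 [5,9)=25 [9,13)=18 [14,16)=11 [18,23)=31

i=0 t=3 v=1: → [3,5); WM=−∞
i=1 t=6 v=6: → [6,8); WM=−∞
i=2 t=5 v=5: → [5,8); WM=−∞
i=3 t=6 v=7: → [5,8); WM=6
i=4 t=10 v=1: → [10,12); WM=6
i=5 t=11 v=2: → [10,13); WM=6
i=6 t=7 v=2: → [5,9); WM=6
i=7 t=7 v=5: → [5,9); WM=11
i=8 t=11 v=6: → [10,13); WM=11
i=9 t=9 v=9: → [9,13); WM=11
i=10 t=14 v=2: → [14,16); WM=11
i=11 t=14 v=9: → [14,16); WM=14
i=12 t=18 v=6: → [18,20); WM=14
i=13 t=19 v=6: → [18,21); WM=14
i=14 t=20 v=1: → [18,22); WM=14
i=15 t=20 v=1: → [18,22); WM=20
i=16 t=21 v=7: → [18,23); WM=20
i=17 t=21 v=9: → [18,23); WM=20
i=18 t=16 v=6: DROP (t<20-2); WM=20
i=19 t=19 v=1: → [18,23); WM=21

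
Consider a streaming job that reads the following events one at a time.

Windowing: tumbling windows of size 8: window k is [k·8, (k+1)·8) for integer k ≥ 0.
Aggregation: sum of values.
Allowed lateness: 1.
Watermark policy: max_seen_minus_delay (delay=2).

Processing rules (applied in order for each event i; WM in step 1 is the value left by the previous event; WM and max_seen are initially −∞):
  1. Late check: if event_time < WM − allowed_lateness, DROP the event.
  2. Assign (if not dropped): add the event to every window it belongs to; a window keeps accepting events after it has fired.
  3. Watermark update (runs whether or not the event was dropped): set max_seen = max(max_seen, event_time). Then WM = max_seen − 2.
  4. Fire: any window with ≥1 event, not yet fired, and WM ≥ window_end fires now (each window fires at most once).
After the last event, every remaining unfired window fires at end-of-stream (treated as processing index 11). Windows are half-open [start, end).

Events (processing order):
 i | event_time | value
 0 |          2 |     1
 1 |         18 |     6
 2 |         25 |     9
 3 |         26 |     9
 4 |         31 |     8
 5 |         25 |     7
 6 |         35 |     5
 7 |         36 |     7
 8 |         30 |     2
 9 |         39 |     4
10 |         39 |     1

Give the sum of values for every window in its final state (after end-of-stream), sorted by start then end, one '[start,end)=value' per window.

i=0 t=2 v=1: → [0,8); WM=0
i=1 t=18 v=6: → [16,24); WM=16; [0,8) fires=1
i=2 t=25 v=9: → [24,32); WM=23
i=3 t=26 v=9: → [24,32); WM=24; [16,24) fires=6
i=4 t=31 v=8: → [24,32); WM=29
i=5 t=25 v=7: DROP (t<29-1); WM=29
i=6 t=35 v=5: → [32,40); WM=33; [24,32) fires=26
i=7 t=36 v=7: → [32,40); WM=34
i=8 t=30 v=2: DROP (t<34-1); WM=34
i=9 t=39 v=4: → [32,40); WM=37
i=10 t=39 v=1: → [32,40); WM=37

[0,8)=1 [16,24)=6 [24,32)=26 [32,40)=17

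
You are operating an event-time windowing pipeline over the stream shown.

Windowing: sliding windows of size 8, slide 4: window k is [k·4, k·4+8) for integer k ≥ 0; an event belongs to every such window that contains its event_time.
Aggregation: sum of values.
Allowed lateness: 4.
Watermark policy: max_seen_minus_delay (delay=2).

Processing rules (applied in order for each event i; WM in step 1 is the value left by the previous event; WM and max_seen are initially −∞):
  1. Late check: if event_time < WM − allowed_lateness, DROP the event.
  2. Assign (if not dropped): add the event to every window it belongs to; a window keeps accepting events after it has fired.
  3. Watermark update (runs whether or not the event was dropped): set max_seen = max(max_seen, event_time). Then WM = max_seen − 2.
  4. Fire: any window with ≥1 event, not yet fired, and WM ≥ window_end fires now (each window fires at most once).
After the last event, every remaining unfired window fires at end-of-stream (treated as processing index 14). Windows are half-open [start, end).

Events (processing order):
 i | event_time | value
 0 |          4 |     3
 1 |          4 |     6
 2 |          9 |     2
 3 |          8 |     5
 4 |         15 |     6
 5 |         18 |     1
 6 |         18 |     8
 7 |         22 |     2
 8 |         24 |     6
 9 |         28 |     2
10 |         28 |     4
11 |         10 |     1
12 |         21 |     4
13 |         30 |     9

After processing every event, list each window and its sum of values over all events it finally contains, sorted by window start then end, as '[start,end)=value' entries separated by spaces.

i=0 t=4 v=3: → [4,12),[0,8); WM=2
i=1 t=4 v=6: → [4,12),[0,8); WM=2
i=2 t=9 v=2: → [8,16),[4,12); WM=7
i=3 t=8 v=5: → [8,16),[4,12); WM=7
i=4 t=15 v=6: → [12,20),[8,16); WM=13; [0,8) fires=9 [4,12) fires=16
i=5 t=18 v=1: → [16,24),[12,20); WM=16; [8,16) fires=13
i=6 t=18 v=8: → [16,24),[12,20); WM=16
i=7 t=22 v=2: → [20,28),[16,24); WM=20; [12,20) fires=15
i=8 t=24 v=6: → [24,32),[20,28); WM=22
i=9 t=28 v=2: → [28,36),[24,32); WM=26; [16,24) fires=11
i=10 t=28 v=4: → [28,36),[24,32); WM=26
i=11 t=10 v=1: DROP (t<26-4); WM=26
i=12 t=21 v=4: DROP (t<26-4); WM=26
i=13 t=30 v=9: → [28,36),[24,32); WM=28; [20,28) fires=8

[0,8)=9 [4,12)=16 [8,16)=13 [12,20)=15 [16,24)=11 [20,28)=8 [24,32)=21 [28,36)=15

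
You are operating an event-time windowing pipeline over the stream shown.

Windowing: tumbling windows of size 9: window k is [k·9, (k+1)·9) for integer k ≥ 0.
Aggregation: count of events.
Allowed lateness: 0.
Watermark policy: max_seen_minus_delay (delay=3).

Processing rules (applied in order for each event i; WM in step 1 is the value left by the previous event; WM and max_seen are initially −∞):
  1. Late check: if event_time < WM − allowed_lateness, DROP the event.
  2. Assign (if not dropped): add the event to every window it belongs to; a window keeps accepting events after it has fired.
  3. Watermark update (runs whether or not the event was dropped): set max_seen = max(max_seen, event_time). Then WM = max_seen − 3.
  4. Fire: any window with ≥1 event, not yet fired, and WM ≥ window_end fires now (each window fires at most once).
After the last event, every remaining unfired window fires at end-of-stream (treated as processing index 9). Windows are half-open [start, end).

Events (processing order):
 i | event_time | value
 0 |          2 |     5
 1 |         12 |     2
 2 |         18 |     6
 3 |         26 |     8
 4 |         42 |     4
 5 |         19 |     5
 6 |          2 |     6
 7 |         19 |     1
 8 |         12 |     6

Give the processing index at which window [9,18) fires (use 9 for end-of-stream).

3

i=0 t=2 v=5: → [0,9); WM=-1
i=1 t=12 v=2: → [9,18); WM=9; [0,9) fires=1
i=2 t=18 v=6: → [18,27); WM=15
i=3 t=26 v=8: → [18,27); WM=23; [9,18) fires=1
i=4 t=42 v=4: → [36,45); WM=39; [18,27) fires=2
i=5 t=19 v=5: DROP (t<39-0); WM=39
i=6 t=2 v=6: DROP (t<39-0); WM=39
i=7 t=19 v=1: DROP (t<39-0); WM=39
i=8 t=12 v=6: DROP (t<39-0); WM=39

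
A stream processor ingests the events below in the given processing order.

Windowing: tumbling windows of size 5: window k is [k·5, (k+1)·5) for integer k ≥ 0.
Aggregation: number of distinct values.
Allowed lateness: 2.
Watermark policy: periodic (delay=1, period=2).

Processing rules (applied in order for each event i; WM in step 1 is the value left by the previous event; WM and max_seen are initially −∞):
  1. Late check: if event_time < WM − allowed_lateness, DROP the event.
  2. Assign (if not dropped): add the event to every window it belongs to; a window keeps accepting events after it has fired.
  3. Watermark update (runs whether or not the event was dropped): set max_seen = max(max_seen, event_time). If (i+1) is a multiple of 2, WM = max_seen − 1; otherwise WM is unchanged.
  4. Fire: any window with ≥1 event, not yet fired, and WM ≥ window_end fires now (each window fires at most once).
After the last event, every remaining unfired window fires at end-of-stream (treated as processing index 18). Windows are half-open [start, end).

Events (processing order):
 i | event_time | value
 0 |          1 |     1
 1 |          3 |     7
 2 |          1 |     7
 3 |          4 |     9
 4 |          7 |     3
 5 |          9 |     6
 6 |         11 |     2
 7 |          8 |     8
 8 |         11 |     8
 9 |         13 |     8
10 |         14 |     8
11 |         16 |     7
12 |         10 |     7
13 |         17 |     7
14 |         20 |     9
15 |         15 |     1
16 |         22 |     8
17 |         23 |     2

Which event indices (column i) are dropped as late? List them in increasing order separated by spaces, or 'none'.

i=0 t=1 v=1: → [0,5); WM=−∞
i=1 t=3 v=7: → [0,5); WM=2
i=2 t=1 v=7: → [0,5); WM=2
i=3 t=4 v=9: → [0,5); WM=3
i=4 t=7 v=3: → [5,10); WM=3
i=5 t=9 v=6: → [5,10); WM=8; [0,5) fires=3
i=6 t=11 v=2: → [10,15); WM=8
i=7 t=8 v=8: → [5,10); WM=10; [5,10) fires=3
i=8 t=11 v=8: → [10,15); WM=10
i=9 t=13 v=8: → [10,15); WM=12
i=10 t=14 v=8: → [10,15); WM=12
i=11 t=16 v=7: → [15,20); WM=15; [10,15) fires=2
i=12 t=10 v=7: DROP (t<15-2); WM=15
i=13 t=17 v=7: → [15,20); WM=16
i=14 t=20 v=9: → [20,25); WM=16
i=15 t=15 v=1: → [15,20); WM=19
i=16 t=22 v=8: → [20,25); WM=19
i=17 t=23 v=2: → [20,25); WM=22; [15,20) fires=2

12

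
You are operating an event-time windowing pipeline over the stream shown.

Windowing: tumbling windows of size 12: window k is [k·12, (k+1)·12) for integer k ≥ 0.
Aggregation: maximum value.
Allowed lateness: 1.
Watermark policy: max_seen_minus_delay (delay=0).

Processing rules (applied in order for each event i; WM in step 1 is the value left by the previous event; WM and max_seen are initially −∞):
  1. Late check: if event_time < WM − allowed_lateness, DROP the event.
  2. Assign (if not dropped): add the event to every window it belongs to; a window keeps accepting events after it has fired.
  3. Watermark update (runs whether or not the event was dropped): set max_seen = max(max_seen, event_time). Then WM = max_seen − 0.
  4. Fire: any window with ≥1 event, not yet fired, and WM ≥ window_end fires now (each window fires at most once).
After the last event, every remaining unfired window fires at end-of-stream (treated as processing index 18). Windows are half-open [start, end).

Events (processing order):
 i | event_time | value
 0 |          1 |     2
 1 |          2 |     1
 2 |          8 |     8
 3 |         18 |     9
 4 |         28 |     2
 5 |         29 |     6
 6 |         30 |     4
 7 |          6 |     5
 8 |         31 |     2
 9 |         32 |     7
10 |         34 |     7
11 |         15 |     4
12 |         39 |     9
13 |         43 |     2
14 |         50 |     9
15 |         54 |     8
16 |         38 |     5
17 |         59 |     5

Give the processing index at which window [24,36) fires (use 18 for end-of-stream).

i=0 t=1 v=2: → [0,12); WM=1
i=1 t=2 v=1: → [0,12); WM=2
i=2 t=8 v=8: → [0,12); WM=8
i=3 t=18 v=9: → [12,24); WM=18; [0,12) fires=8
i=4 t=28 v=2: → [24,36); WM=28; [12,24) fires=9
i=5 t=29 v=6: → [24,36); WM=29
i=6 t=30 v=4: → [24,36); WM=30
i=7 t=6 v=5: DROP (t<30-1); WM=30
i=8 t=31 v=2: → [24,36); WM=31
i=9 t=32 v=7: → [24,36); WM=32
i=10 t=34 v=7: → [24,36); WM=34
i=11 t=15 v=4: DROP (t<34-1); WM=34
i=12 t=39 v=9: → [36,48); WM=39; [24,36) fires=7
i=13 t=43 v=2: → [36,48); WM=43
i=14 t=50 v=9: → [48,60); WM=50; [36,48) fires=9
i=15 t=54 v=8: → [48,60); WM=54
i=16 t=38 v=5: DROP (t<54-1); WM=54
i=17 t=59 v=5: → [48,60); WM=59

12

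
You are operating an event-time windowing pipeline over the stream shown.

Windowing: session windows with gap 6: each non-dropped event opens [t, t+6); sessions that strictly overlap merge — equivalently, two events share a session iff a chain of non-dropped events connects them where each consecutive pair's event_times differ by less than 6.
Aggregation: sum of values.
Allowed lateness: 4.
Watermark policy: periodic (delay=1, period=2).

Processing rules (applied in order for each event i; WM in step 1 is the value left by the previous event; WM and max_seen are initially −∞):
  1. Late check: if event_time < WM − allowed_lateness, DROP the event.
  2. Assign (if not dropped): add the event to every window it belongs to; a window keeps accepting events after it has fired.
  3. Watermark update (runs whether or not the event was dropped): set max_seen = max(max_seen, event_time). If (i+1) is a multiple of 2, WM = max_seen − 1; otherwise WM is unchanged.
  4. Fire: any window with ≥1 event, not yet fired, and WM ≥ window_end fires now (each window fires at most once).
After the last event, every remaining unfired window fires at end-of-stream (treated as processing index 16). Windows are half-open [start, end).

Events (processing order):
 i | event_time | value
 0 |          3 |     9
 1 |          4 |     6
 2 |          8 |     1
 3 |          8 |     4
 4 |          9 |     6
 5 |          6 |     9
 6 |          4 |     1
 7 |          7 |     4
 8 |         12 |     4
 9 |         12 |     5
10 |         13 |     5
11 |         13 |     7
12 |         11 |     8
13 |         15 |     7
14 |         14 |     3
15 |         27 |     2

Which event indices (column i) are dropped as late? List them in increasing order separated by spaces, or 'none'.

i=0 t=3 v=9: → [3,9); WM=−∞
i=1 t=4 v=6: → [3,10); WM=3
i=2 t=8 v=1: → [3,14); WM=3
i=3 t=8 v=4: → [3,14); WM=7
i=4 t=9 v=6: → [3,15); WM=7
i=5 t=6 v=9: → [3,15); WM=8
i=6 t=4 v=1: → [3,15); WM=8
i=7 t=7 v=4: → [3,15); WM=8
i=8 t=12 v=4: → [3,18); WM=8
i=9 t=12 v=5: → [3,18); WM=11
i=10 t=13 v=5: → [3,19); WM=11
i=11 t=13 v=7: → [3,19); WM=12
i=12 t=11 v=8: → [3,19); WM=12
i=13 t=15 v=7: → [3,21); WM=14
i=14 t=14 v=3: → [3,21); WM=14
i=15 t=27 v=2: → [27,33); WM=26

none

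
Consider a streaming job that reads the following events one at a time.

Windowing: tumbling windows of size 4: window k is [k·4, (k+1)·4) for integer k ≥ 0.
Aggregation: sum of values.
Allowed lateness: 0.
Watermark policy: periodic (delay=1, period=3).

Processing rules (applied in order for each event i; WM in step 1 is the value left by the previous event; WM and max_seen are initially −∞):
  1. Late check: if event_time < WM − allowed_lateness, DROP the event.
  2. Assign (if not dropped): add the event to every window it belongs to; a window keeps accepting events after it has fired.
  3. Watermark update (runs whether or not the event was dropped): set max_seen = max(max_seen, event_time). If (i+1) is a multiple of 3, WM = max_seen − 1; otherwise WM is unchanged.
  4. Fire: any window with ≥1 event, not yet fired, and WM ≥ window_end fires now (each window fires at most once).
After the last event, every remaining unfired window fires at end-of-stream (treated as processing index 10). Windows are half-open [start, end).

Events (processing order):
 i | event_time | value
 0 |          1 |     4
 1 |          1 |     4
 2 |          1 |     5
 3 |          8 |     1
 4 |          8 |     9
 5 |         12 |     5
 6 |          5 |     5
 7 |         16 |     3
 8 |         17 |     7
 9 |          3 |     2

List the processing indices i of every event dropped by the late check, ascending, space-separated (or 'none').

6 9

i=0 t=1 v=4: → [0,4); WM=−∞
i=1 t=1 v=4: → [0,4); WM=−∞
i=2 t=1 v=5: → [0,4); WM=0
i=3 t=8 v=1: → [8,12); WM=0
i=4 t=8 v=9: → [8,12); WM=0
i=5 t=12 v=5: → [12,16); WM=11; [0,4) fires=13
i=6 t=5 v=5: DROP (t<11-0); WM=11
i=7 t=16 v=3: → [16,20); WM=11
i=8 t=17 v=7: → [16,20); WM=16; [8,12) fires=10 [12,16) fires=5
i=9 t=3 v=2: DROP (t<16-0); WM=16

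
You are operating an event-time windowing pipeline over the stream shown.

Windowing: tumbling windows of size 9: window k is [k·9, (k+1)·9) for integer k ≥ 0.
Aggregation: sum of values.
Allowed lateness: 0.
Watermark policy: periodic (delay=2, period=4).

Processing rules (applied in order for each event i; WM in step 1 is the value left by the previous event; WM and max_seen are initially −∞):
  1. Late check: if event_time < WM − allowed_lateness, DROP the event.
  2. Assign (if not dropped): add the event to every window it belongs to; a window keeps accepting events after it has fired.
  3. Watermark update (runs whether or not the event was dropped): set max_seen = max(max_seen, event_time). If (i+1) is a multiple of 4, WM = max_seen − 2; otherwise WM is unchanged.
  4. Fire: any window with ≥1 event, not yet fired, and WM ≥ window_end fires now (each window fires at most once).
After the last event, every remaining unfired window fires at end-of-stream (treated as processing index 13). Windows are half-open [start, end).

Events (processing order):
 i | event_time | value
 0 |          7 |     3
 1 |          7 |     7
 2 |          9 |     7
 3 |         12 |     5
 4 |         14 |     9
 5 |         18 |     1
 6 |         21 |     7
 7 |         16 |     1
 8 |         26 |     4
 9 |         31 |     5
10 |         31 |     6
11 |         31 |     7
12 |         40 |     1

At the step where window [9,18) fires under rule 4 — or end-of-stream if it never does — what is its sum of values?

i=0 t=7 v=3: → [0,9); WM=−∞
i=1 t=7 v=7: → [0,9); WM=−∞
i=2 t=9 v=7: → [9,18); WM=−∞
i=3 t=12 v=5: → [9,18); WM=10; [0,9) fires=10
i=4 t=14 v=9: → [9,18); WM=10
i=5 t=18 v=1: → [18,27); WM=10
i=6 t=21 v=7: → [18,27); WM=10
i=7 t=16 v=1: → [9,18); WM=19; [9,18) fires=22
i=8 t=26 v=4: → [18,27); WM=19
i=9 t=31 v=5: → [27,36); WM=19
i=10 t=31 v=6: → [27,36); WM=19
i=11 t=31 v=7: → [27,36); WM=29; [18,27) fires=12
i=12 t=40 v=1: → [36,45); WM=29

22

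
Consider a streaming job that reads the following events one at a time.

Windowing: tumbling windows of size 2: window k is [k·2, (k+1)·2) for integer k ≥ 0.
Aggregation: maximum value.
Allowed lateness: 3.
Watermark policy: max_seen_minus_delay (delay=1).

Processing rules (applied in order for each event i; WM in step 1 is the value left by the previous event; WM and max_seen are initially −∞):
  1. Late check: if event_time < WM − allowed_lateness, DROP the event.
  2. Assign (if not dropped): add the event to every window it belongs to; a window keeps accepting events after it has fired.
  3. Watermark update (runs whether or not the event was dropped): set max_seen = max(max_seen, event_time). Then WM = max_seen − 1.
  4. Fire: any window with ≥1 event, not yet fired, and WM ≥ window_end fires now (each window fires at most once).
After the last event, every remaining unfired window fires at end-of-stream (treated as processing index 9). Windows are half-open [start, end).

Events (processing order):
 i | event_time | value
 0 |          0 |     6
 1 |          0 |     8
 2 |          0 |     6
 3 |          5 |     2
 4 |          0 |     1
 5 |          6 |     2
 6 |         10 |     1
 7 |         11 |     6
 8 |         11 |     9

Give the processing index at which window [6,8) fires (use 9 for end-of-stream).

6

i=0 t=0 v=6: → [0,2); WM=-1
i=1 t=0 v=8: → [0,2); WM=-1
i=2 t=0 v=6: → [0,2); WM=-1
i=3 t=5 v=2: → [4,6); WM=4; [0,2) fires=8
i=4 t=0 v=1: DROP (t<4-3); WM=4
i=5 t=6 v=2: → [6,8); WM=5
i=6 t=10 v=1: → [10,12); WM=9; [4,6) fires=2 [6,8) fires=2
i=7 t=11 v=6: → [10,12); WM=10
i=8 t=11 v=9: → [10,12); WM=10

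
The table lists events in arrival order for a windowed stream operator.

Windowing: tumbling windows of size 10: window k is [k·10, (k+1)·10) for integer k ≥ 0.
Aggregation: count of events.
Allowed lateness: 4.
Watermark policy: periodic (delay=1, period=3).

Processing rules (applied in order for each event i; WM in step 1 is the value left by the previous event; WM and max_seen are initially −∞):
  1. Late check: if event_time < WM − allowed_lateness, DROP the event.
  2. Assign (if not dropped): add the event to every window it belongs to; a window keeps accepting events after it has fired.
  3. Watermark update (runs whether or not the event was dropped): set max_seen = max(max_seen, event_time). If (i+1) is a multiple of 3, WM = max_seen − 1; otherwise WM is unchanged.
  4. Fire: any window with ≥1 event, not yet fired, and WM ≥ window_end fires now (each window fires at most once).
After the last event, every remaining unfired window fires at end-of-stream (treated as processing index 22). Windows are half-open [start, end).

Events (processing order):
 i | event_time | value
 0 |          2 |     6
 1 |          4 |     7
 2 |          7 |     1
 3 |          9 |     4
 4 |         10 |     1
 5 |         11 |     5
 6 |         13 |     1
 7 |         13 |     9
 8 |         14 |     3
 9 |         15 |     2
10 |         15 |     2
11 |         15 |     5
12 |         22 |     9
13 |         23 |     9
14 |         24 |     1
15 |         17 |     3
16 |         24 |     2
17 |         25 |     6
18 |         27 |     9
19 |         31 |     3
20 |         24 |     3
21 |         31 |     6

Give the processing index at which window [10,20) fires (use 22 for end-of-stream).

i=0 t=2 v=6: → [0,10); WM=−∞
i=1 t=4 v=7: → [0,10); WM=−∞
i=2 t=7 v=1: → [0,10); WM=6
i=3 t=9 v=4: → [0,10); WM=6
i=4 t=10 v=1: → [10,20); WM=6
i=5 t=11 v=5: → [10,20); WM=10; [0,10) fires=4
i=6 t=13 v=1: → [10,20); WM=10
i=7 t=13 v=9: → [10,20); WM=10
i=8 t=14 v=3: → [10,20); WM=13
i=9 t=15 v=2: → [10,20); WM=13
i=10 t=15 v=2: → [10,20); WM=13
i=11 t=15 v=5: → [10,20); WM=14
i=12 t=22 v=9: → [20,30); WM=14
i=13 t=23 v=9: → [20,30); WM=14
i=14 t=24 v=1: → [20,30); WM=23; [10,20) fires=8
i=15 t=17 v=3: DROP (t<23-4); WM=23
i=16 t=24 v=2: → [20,30); WM=23
i=17 t=25 v=6: → [20,30); WM=24
i=18 t=27 v=9: → [20,30); WM=24
i=19 t=31 v=3: → [30,40); WM=24
i=20 t=24 v=3: → [20,30); WM=30; [20,30) fires=7
i=21 t=31 v=6: → [30,40); WM=30

14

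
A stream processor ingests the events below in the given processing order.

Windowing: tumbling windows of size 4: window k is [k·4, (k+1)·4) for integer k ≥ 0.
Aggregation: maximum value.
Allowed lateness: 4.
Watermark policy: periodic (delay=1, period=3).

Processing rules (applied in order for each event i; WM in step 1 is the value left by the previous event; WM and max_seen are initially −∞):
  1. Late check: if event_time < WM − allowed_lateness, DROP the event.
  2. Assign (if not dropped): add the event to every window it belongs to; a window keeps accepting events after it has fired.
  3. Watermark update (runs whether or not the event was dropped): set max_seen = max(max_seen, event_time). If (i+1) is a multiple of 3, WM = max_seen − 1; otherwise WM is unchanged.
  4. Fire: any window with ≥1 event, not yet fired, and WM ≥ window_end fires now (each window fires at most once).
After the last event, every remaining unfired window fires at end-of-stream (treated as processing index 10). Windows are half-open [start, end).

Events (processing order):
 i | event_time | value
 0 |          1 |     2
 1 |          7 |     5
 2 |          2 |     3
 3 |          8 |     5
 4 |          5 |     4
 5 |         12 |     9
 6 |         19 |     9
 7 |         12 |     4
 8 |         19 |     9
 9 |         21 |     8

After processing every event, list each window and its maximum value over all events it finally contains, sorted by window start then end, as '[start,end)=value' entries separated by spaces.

i=0 t=1 v=2: → [0,4); WM=−∞
i=1 t=7 v=5: → [4,8); WM=−∞
i=2 t=2 v=3: → [0,4); WM=6; [0,4) fires=3
i=3 t=8 v=5: → [8,12); WM=6
i=4 t=5 v=4: → [4,8); WM=6
i=5 t=12 v=9: → [12,16); WM=11; [4,8) fires=5
i=6 t=19 v=9: → [16,20); WM=11
i=7 t=12 v=4: → [12,16); WM=11
i=8 t=19 v=9: → [16,20); WM=18; [8,12) fires=5 [12,16) fires=9
i=9 t=21 v=8: → [20,24); WM=18

[0,4)=3 [4,8)=5 [8,12)=5 [12,16)=9 [16,20)=9 [20,24)=8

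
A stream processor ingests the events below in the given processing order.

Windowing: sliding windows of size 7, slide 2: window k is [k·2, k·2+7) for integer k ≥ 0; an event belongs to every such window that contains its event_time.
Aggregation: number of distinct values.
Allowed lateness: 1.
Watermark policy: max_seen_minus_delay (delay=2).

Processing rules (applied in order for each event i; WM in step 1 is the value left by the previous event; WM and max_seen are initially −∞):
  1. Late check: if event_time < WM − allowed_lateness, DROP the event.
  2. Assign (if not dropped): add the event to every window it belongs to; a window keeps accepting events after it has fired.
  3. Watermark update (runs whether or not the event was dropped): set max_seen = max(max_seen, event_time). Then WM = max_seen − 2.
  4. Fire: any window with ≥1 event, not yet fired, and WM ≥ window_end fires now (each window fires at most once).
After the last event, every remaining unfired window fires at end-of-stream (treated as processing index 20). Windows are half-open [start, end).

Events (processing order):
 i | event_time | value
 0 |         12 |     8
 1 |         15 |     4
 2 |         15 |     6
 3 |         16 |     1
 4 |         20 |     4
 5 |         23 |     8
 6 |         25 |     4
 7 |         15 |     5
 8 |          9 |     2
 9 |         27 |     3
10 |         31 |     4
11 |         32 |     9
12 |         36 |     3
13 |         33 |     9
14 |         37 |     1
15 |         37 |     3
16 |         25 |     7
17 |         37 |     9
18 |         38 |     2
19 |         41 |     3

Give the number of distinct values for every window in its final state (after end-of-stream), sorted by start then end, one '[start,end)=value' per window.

[6,13)=1 [8,15)=1 [10,17)=4 [12,19)=4 [14,21)=3 [16,23)=2 [18,25)=2 [20,27)=2 [22,29)=3 [24,31)=2 [26,33)=3 [28,35)=2 [30,37)=3 [32,39)=4 [34,41)=4 [36,43)=4 [38,45)=2 [40,47)=1

i=0 t=12 v=8: → [12,19),[10,17),[8,15),[6,13); WM=10
i=1 t=15 v=4: → [14,21),[12,19),[10,17); WM=13; [6,13) fires=1
i=2 t=15 v=6: → [14,21),[12,19),[10,17); WM=13
i=3 t=16 v=1: → [16,23),[14,21),[12,19),[10,17); WM=14
i=4 t=20 v=4: → [20,27),[18,25),[16,23),[14,21); WM=18; [8,15) fires=1 [10,17) fires=4
i=5 t=23 v=8: → [22,29),[20,27),[18,25); WM=21; [12,19) fires=4 [14,21) fires=3
i=6 t=25 v=4: → [24,31),[22,29),[20,27); WM=23; [16,23) fires=2
i=7 t=15 v=5: DROP (t<23-1); WM=23
i=8 t=9 v=2: DROP (t<23-1); WM=23
i=9 t=27 v=3: → [26,33),[24,31),[22,29); WM=25; [18,25) fires=2
i=10 t=31 v=4: → [30,37),[28,35),[26,33); WM=29; [20,27) fires=2 [22,29) fires=3
i=11 t=32 v=9: → [32,39),[30,37),[28,35),[26,33); WM=30
i=12 t=36 v=3: → [36,43),[34,41),[32,39),[30,37); WM=34; [24,31) fires=2 [26,33) fires=3
i=13 t=33 v=9: → [32,39),[30,37),[28,35); WM=34
i=14 t=37 v=1: → [36,43),[34,41),[32,39); WM=35; [28,35) fires=2
i=15 t=37 v=3: → [36,43),[34,41),[32,39); WM=35
i=16 t=25 v=7: DROP (t<35-1); WM=35
i=17 t=37 v=9: → [36,43),[34,41),[32,39); WM=35
i=18 t=38 v=2: → [38,45),[36,43),[34,41),[32,39); WM=36
i=19 t=41 v=3: → [40,47),[38,45),[36,43); WM=39; [30,37) fires=3 [32,39) fires=4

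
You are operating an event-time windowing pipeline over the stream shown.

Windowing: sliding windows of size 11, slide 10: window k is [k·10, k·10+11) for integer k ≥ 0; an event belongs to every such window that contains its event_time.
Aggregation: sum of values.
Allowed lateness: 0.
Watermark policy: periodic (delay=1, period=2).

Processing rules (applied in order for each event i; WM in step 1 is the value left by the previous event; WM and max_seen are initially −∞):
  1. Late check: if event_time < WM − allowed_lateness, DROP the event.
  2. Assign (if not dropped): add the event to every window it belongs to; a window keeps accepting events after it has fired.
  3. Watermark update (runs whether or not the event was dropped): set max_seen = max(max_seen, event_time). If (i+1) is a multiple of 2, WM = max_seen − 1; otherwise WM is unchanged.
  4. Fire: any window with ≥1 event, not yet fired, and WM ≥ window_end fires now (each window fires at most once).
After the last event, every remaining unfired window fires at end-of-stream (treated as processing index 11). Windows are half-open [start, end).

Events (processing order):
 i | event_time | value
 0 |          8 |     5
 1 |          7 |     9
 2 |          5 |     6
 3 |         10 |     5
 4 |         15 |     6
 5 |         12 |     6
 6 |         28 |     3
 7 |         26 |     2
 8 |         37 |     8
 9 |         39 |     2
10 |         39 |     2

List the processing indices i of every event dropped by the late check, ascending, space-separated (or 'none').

i=0 t=8 v=5: → [0,11); WM=−∞
i=1 t=7 v=9: → [0,11); WM=7
i=2 t=5 v=6: DROP (t<7-0); WM=7
i=3 t=10 v=5: → [10,21),[0,11); WM=9
i=4 t=15 v=6: → [10,21); WM=9
i=5 t=12 v=6: → [10,21); WM=14; [0,11) fires=19
i=6 t=28 v=3: → [20,31); WM=14
i=7 t=26 v=2: → [20,31); WM=27; [10,21) fires=17
i=8 t=37 v=8: → [30,41); WM=27
i=9 t=39 v=2: → [30,41); WM=38; [20,31) fires=5
i=10 t=39 v=2: → [30,41); WM=38

2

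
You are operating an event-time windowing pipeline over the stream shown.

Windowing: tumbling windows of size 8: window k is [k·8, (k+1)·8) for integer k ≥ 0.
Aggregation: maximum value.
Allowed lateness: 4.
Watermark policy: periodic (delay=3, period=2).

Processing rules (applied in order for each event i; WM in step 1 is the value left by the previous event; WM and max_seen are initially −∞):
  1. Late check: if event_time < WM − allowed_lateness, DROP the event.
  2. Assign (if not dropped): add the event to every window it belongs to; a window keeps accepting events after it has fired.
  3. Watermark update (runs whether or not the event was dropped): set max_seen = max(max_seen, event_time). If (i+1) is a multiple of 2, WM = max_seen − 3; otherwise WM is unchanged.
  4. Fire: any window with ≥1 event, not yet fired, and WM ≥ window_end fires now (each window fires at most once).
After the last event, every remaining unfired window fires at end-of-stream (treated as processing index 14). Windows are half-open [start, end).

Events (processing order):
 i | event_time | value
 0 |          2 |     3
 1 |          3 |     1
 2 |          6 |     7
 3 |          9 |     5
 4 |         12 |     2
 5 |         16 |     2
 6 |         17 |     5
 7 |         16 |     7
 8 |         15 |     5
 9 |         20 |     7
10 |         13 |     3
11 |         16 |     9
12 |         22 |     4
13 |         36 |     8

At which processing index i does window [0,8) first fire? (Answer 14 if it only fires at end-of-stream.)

i=0 t=2 v=3: → [0,8); WM=−∞
i=1 t=3 v=1: → [0,8); WM=0
i=2 t=6 v=7: → [0,8); WM=0
i=3 t=9 v=5: → [8,16); WM=6
i=4 t=12 v=2: → [8,16); WM=6
i=5 t=16 v=2: → [16,24); WM=13; [0,8) fires=7
i=6 t=17 v=5: → [16,24); WM=13
i=7 t=16 v=7: → [16,24); WM=14
i=8 t=15 v=5: → [8,16); WM=14
i=9 t=20 v=7: → [16,24); WM=17; [8,16) fires=5
i=10 t=13 v=3: → [8,16); WM=17
i=11 t=16 v=9: → [16,24); WM=17
i=12 t=22 v=4: → [16,24); WM=17
i=13 t=36 v=8: → [32,40); WM=33; [16,24) fires=9

5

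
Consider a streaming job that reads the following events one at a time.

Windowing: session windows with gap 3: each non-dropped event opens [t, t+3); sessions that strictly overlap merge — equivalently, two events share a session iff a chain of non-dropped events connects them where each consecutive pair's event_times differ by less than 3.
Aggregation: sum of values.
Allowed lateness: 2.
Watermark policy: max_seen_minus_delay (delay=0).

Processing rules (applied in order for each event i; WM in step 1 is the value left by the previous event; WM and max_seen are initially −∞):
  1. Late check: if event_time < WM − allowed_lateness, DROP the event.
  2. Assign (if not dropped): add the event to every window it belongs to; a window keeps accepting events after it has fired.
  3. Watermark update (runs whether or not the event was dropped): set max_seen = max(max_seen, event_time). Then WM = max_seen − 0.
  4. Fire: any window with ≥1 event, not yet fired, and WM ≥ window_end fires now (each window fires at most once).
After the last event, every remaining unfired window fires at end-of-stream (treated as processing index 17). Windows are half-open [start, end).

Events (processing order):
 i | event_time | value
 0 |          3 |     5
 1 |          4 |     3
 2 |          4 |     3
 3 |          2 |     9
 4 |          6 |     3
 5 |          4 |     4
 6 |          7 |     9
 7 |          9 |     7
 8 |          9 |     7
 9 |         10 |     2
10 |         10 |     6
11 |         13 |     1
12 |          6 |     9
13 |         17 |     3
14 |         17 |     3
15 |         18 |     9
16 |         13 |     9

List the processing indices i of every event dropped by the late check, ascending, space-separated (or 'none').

12 16

i=0 t=3 v=5: → [3,6); WM=3
i=1 t=4 v=3: → [3,7); WM=4
i=2 t=4 v=3: → [3,7); WM=4
i=3 t=2 v=9: → [2,7); WM=4
i=4 t=6 v=3: → [2,9); WM=6
i=5 t=4 v=4: → [2,9); WM=6
i=6 t=7 v=9: → [2,10); WM=7
i=7 t=9 v=7: → [2,12); WM=9
i=8 t=9 v=7: → [2,12); WM=9
i=9 t=10 v=2: → [2,13); WM=10
i=10 t=10 v=6: → [2,13); WM=10
i=11 t=13 v=1: → [13,16); WM=13
i=12 t=6 v=9: DROP (t<13-2); WM=13
i=13 t=17 v=3: → [17,20); WM=17
i=14 t=17 v=3: → [17,20); WM=17
i=15 t=18 v=9: → [17,21); WM=18
i=16 t=13 v=9: DROP (t<18-2); WM=18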